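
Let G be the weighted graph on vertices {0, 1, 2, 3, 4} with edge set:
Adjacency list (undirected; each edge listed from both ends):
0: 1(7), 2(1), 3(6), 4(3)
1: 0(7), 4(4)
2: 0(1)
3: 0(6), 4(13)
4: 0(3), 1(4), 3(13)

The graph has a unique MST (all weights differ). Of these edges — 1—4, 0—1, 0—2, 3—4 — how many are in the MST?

Kruskal: consider edges lightest-first.
0—2 (1): add — endpoints in different components.
0—4 (3): add — endpoints in different components.
1—4 (4): add — endpoints in different components.
0—3 (6): add — endpoints in different components.
MST edge set: {0—2, 0—4, 1—4, 0—3}.
Of the listed edges, {1—4, 0—2} are in the MST → 2.

2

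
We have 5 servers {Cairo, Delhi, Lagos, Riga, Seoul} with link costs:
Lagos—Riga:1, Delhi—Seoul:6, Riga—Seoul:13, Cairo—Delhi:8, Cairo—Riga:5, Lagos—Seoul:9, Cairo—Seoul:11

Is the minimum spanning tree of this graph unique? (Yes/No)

Yes

Sort edges by weight, then run Kruskal:
Lagos—Riga (1): add. Components now {Cairo} {Lagos,Riga} {Delhi} {Seoul}
Cairo—Riga (5): add. Components now {Cairo,Lagos,Riga} {Delhi} {Seoul}
Delhi—Seoul (6): add. Components now {Cairo,Lagos,Riga} {Delhi,Seoul}
Cairo—Delhi (8): add. Components now {Cairo,Delhi,Lagos,Riga,Seoul}
Every non-tree edge has weight strictly greater than the heaviest edge on the tree path between its endpoints, so the MST is unique.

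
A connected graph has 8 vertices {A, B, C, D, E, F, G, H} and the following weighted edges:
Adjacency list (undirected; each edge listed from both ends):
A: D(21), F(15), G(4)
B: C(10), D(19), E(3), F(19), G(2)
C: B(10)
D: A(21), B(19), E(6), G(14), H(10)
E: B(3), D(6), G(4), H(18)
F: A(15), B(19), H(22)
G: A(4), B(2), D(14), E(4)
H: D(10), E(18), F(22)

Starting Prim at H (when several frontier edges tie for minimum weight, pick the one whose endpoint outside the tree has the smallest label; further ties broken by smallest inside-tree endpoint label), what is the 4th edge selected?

B-G

Prim's algorithm from H:
Step 1: cheapest edge leaving the tree is D-H (10); add D.
Step 2: cheapest edge leaving the tree is D-E (6); add E.
Step 3: cheapest edge leaving the tree is B-E (3); add B.
Step 4: cheapest edge leaving the tree is B-G (2); add G.
Step 5: cheapest edge leaving the tree is A-G (4); add A.
Step 6: cheapest edge leaving the tree is B-C (10); add C.
Step 7: cheapest edge leaving the tree is A-F (15); add F.
The 4th edge added is B-G.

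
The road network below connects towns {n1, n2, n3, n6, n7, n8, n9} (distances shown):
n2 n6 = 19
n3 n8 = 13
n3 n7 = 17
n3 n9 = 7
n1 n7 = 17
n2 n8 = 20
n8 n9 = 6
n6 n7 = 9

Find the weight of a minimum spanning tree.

Prim's algorithm from n1:
Step 1: cheapest edge leaving the tree is n1 n7 (17); add n7.
Step 2: cheapest edge leaving the tree is n6 n7 (9); add n6.
Step 3: cheapest edge leaving the tree is n3 n7 (17); add n3.
Step 4: cheapest edge leaving the tree is n3 n9 (7); add n9.
Step 5: cheapest edge leaving the tree is n8 n9 (6); add n8.
Step 6: cheapest edge leaving the tree is n2 n6 (19); add n2.
MST edges: n1 n7, n6 n7, n3 n7, n3 n9, n8 n9, n2 n6; total weight 17+9+17+7+6+19 = 75.

75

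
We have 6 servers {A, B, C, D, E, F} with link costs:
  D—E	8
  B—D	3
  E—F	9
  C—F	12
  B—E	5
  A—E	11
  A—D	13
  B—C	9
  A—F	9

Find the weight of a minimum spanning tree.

35

Prim, starting at D.
Step 1: frontier [B—D 3, D—E 8, A—D 13] → take B—D (3); add B.
Step 2: frontier [B—E 5, B—C 9, D—E 8, A—D 13] → take B—E (5); add E.
Step 3: frontier [B—C 9, A—D 13, E—F 9, A—E 11] → take B—C (9); add C.
Step 4: frontier [C—F 12, A—D 13, E—F 9, A—E 11] → take E—F (9); add F.
Step 5: frontier [A—D 13, A—E 11, A—F 9] → take A—F (9); add A.
MST edges: B—D, B—E, B—C, E—F, A—F; total weight 3+5+9+9+9 = 35.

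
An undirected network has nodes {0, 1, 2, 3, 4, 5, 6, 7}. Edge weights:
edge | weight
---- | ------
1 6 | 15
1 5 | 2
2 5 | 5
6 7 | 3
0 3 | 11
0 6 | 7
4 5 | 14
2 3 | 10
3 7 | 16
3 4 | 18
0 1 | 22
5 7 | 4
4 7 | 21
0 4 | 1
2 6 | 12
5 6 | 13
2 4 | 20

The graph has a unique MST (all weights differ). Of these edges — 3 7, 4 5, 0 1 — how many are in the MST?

0

Sort edges by weight, then run Kruskal:
0 4 (1): add — endpoints in different components.
1 5 (2): add — endpoints in different components.
6 7 (3): add — endpoints in different components.
5 7 (4): add — endpoints in different components.
2 5 (5): add — endpoints in different components.
0 6 (7): add — endpoints in different components.
2 3 (10): add — endpoints in different components.
MST edge set: {0 4, 1 5, 6 7, 5 7, 2 5, 0 6, 2 3}.
Of the listed edges, {} are in the MST → 0.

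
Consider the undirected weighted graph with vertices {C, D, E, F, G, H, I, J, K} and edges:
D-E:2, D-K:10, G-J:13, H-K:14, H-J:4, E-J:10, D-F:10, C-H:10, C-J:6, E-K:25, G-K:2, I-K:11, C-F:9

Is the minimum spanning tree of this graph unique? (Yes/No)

Kruskal's algorithm — process edges by increasing weight (ties by edge label):
D-E (2): add — endpoints in different components.
G-K (2): add — endpoints in different components.
H-J (4): add — endpoints in different components.
C-J (6): add — endpoints in different components.
C-F (9): add — endpoints in different components.
C-H (10): skip — C and H already connected.
D-F (10): add — endpoints in different components.
D-K (10): add — endpoints in different components.
E-J (10): skip — E and J already connected.
I-K (11): add — endpoints in different components.
Non-tree edge E-J has weight 10, equal to the heaviest edge on its tree cycle — swapping gives another MST of the same weight. Not unique.

No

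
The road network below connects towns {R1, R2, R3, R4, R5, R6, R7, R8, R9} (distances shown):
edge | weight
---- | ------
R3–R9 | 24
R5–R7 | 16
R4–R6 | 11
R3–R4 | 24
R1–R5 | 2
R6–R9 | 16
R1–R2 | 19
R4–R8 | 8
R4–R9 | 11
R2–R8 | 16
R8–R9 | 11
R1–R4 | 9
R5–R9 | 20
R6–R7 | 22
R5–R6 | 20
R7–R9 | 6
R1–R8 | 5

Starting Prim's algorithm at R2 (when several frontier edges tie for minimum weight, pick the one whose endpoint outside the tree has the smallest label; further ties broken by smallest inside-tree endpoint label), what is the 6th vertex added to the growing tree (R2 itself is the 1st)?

R6

Prim's algorithm from R2:
Step 1: cheapest edge leaving the tree is R2–R8 (16); add R8.
Step 2: cheapest edge leaving the tree is R1–R8 (5); add R1.
Step 3: cheapest edge leaving the tree is R1–R5 (2); add R5.
Step 4: cheapest edge leaving the tree is R4–R8 (8); add R4.
Step 5: cheapest edge leaving the tree is R4–R6 (11); add R6.
Step 6: cheapest edge leaving the tree is R4–R9 (11); add R9.
Step 7: cheapest edge leaving the tree is R7–R9 (6); add R7.
Step 8: cheapest edge leaving the tree is R3–R4 (24); add R3.
Vertex order: R2, R8, R1, R5, R4, R6, R9, R7, R3. The 6th vertex is R6.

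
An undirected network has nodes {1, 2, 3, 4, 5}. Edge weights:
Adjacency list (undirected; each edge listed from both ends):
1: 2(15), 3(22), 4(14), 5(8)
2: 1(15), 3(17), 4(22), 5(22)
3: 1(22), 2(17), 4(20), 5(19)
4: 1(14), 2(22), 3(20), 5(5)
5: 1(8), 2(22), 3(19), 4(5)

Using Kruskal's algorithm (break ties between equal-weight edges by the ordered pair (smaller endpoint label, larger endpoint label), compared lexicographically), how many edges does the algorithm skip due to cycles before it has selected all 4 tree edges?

1

Sort edges by weight, then run Kruskal:
4 5 (5): add. Components now {1} {2} {3} {4,5}
1 5 (8): add. Components now {1,4,5} {2} {3}
1 4 (14): skip — 1 and 4 already connected.
1 2 (15): add. Components now {1,2,4,5} {3}
2 3 (17): add. Components now {1,2,3,4,5}
Edges rejected before the tree was complete: 1.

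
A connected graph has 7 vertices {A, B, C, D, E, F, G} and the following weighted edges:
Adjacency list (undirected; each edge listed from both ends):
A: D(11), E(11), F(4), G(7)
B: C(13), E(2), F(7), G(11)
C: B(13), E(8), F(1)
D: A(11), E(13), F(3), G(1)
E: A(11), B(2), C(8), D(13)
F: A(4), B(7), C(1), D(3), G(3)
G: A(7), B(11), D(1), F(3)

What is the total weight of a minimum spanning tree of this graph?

Grow the tree from E using Prim:
Step 1: frontier [B-E 2, C-E 8, A-E 11, D-E 13] → take B-E (2); add B.
Step 2: frontier [B-F 7, B-G 11, B-C 13, C-E 8, A-E 11, D-E 13] → take B-F (7); add F.
Step 3: frontier [B-G 11, B-C 13, C-E 8, A-E 11, D-E 13, C-F 1, D-F 3, F-G 3, A-F 4] → take C-F (1); add C.
Step 4: frontier [B-G 11, A-E 11, D-E 13, D-F 3, F-G 3, A-F 4] → take D-F (3); add D.
Step 5: frontier [B-G 11, D-G 1, A-D 11, A-E 11, F-G 3, A-F 4] → take D-G (1); add G.
Step 6: frontier [A-D 11, A-E 11, A-F 4, A-G 7] → take A-F (4); add A.
MST edges: B-E, B-F, C-F, D-F, D-G, A-F; total weight 2+7+1+3+1+4 = 18.

18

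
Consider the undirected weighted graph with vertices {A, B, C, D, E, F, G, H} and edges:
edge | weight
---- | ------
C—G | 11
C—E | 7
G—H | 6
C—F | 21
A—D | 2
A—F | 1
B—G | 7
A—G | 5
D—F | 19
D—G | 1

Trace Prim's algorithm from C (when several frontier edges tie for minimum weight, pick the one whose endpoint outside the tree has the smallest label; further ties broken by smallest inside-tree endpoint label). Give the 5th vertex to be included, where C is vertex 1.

Prim's algorithm from C:
Step 1: frontier [C—E 7, C—G 11, C—F 21] → take C—E (7); add E.
Step 2: frontier [C—G 11, C—F 21] → take C—G (11); add G.
Step 3: frontier [C—F 21, D—G 1, A—G 5, G—H 6, B—G 7] → take D—G (1); add D.
Step 4: frontier [C—F 21, A—D 2, D—F 19, A—G 5, G—H 6, B—G 7] → take A—D (2); add A.
Step 5: frontier [A—F 1, C—F 21, D—F 19, G—H 6, B—G 7] → take A—F (1); add F.
Step 6: frontier [G—H 6, B—G 7] → take G—H (6); add H.
Step 7: frontier [B—G 7] → take B—G (7); add B.
Vertex order: C, E, G, D, A, F, H, B. The 5th vertex is A.

A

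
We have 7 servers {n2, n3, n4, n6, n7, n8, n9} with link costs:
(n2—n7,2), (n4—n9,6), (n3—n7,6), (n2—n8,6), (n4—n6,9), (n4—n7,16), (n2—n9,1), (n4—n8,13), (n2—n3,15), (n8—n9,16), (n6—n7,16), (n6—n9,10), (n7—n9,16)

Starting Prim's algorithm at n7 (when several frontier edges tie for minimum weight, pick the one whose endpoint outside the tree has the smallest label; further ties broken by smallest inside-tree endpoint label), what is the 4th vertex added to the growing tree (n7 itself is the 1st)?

n3

Grow the tree from n7 using Prim:
Step 1: frontier [n2—n7 2, n3—n7 6, n4—n7 16, n6—n7 16, n7—n9 16] → take n2—n7 (2); add n2.
Step 2: frontier [n2—n9 1, n2—n8 6, n2—n3 15, n3—n7 6, n4—n7 16, n6—n7 16, n7—n9 16] → take n2—n9 (1); add n9.
Step 3: frontier [n2—n8 6, n2—n3 15, n3—n7 6, n4—n7 16, n6—n7 16, n4—n9 6, n6—n9 10, n8—n9 16] → take n3—n7 (6); add n3.
Step 4: frontier [n2—n8 6, n4—n7 16, n6—n7 16, n4—n9 6, n6—n9 10, n8—n9 16] → take n4—n9 (6); add n4.
Step 5: frontier [n2—n8 6, n4—n6 9, n4—n8 13, n6—n7 16, n6—n9 10, n8—n9 16] → take n2—n8 (6); add n8.
Step 6: frontier [n4—n6 9, n6—n7 16, n6—n9 10] → take n4—n6 (9); add n6.
Vertex order: n7, n2, n9, n3, n4, n8, n6. The 4th vertex is n3.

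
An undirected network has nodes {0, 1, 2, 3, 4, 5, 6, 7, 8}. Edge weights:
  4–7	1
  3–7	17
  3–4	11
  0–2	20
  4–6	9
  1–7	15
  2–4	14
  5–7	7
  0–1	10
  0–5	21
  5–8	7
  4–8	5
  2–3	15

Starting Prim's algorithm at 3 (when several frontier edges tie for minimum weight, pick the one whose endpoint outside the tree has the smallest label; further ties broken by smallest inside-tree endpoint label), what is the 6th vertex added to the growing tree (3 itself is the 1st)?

Prim's algorithm from 3:
Step 1: cheapest edge leaving the tree is 3–4 (11); add 4.
Step 2: cheapest edge leaving the tree is 4–7 (1); add 7.
Step 3: cheapest edge leaving the tree is 4–8 (5); add 8.
Step 4: cheapest edge leaving the tree is 5–7 (7); add 5.
Step 5: cheapest edge leaving the tree is 4–6 (9); add 6.
Step 6: cheapest edge leaving the tree is 2–4 (14); add 2.
Step 7: cheapest edge leaving the tree is 1–7 (15); add 1.
Step 8: cheapest edge leaving the tree is 0–1 (10); add 0.
Vertex order: 3, 4, 7, 8, 5, 6, 2, 1, 0. The 6th vertex is 6.

6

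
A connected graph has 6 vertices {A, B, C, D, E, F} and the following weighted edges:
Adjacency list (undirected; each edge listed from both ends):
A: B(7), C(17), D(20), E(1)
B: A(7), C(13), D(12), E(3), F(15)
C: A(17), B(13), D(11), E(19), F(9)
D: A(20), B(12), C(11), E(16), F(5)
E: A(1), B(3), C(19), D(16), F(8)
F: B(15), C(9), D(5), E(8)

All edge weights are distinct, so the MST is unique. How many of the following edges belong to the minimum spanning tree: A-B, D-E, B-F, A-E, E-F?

Kruskal: consider edges lightest-first.
A-E (1): add. Components now {A,E} {B} {C} {D} {F}
B-E (3): add. Components now {A,B,E} {C} {D} {F}
D-F (5): add. Components now {A,B,E} {C} {D,F}
A-B (7): skip — A and B already connected.
E-F (8): add. Components now {A,B,D,E,F} {C}
C-F (9): add. Components now {A,B,C,D,E,F}
MST edge set: {A-E, B-E, D-F, E-F, C-F}.
Of the listed edges, {A-E, E-F} are in the MST → 2.

2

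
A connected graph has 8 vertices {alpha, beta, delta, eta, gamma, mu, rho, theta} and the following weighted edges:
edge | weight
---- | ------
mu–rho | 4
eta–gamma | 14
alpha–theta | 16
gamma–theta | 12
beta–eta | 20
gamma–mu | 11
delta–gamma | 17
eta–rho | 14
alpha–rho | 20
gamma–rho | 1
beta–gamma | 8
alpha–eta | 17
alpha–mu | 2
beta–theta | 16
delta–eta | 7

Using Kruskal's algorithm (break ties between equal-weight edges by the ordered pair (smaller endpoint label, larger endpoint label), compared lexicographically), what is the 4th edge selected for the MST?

Kruskal's algorithm — process edges by increasing weight (ties by edge label):
gamma–rho (1): add — endpoints in different components.
alpha–mu (2): add — endpoints in different components.
mu–rho (4): add — endpoints in different components.
delta–eta (7): add — endpoints in different components.
beta–gamma (8): add — endpoints in different components.
gamma–mu (11): skip — mu and gamma already connected.
gamma–theta (12): add — endpoints in different components.
eta–gamma (14): add — endpoints in different components.
The 4th edge added is delta–eta.

delta-eta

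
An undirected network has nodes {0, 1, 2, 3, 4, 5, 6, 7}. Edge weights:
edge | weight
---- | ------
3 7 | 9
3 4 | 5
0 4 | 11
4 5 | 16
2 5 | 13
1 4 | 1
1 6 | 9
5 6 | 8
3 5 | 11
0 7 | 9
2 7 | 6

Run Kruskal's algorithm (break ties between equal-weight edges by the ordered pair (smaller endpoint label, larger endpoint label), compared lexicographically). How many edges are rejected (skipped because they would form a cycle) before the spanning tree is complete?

Kruskal: consider edges lightest-first.
1 4 (1): add — endpoints in different components.
3 4 (5): add — endpoints in different components.
2 7 (6): add — endpoints in different components.
5 6 (8): add — endpoints in different components.
0 7 (9): add — endpoints in different components.
1 6 (9): add — endpoints in different components.
3 7 (9): add — endpoints in different components.
Edges rejected before the tree was complete: 0.

0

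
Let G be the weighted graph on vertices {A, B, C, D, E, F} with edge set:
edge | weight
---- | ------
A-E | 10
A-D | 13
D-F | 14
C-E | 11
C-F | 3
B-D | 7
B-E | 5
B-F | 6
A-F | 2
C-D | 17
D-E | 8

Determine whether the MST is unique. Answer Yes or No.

Yes

Kruskal's algorithm — process edges by increasing weight (ties by edge label):
A-F (2): add — endpoints in different components.
C-F (3): add — endpoints in different components.
B-E (5): add — endpoints in different components.
B-F (6): add — endpoints in different components.
B-D (7): add — endpoints in different components.
Every non-tree edge has weight strictly greater than the heaviest edge on the tree path between its endpoints, so the MST is unique.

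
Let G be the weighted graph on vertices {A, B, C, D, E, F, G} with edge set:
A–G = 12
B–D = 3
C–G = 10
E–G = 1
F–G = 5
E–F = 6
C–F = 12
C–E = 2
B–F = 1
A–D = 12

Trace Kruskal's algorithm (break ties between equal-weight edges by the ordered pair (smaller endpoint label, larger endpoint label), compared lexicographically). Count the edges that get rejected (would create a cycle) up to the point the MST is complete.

Kruskal's algorithm — process edges by increasing weight (ties by edge label):
B–F (1): add — endpoints in different components.
E–G (1): add — endpoints in different components.
C–E (2): add — endpoints in different components.
B–D (3): add — endpoints in different components.
F–G (5): add — endpoints in different components.
E–F (6): skip — E and F already connected.
C–G (10): skip — C and G already connected.
A–D (12): add — endpoints in different components.
Edges rejected before the tree was complete: 2.

2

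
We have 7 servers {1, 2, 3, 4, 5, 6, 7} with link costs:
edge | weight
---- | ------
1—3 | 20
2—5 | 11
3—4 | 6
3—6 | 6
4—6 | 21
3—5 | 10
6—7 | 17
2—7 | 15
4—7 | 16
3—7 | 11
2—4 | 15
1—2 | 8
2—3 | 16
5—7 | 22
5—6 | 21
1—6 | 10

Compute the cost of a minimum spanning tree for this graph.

51

Grow the tree from 5 using Prim:
Step 1: cheapest edge leaving the tree is 3—5 (10); add 3.
Step 2: cheapest edge leaving the tree is 3—4 (6); add 4.
Step 3: cheapest edge leaving the tree is 3—6 (6); add 6.
Step 4: cheapest edge leaving the tree is 1—6 (10); add 1.
Step 5: cheapest edge leaving the tree is 1—2 (8); add 2.
Step 6: cheapest edge leaving the tree is 3—7 (11); add 7.
MST edges: 3—5, 3—4, 3—6, 1—6, 1—2, 3—7; total weight 10+6+6+10+8+11 = 51.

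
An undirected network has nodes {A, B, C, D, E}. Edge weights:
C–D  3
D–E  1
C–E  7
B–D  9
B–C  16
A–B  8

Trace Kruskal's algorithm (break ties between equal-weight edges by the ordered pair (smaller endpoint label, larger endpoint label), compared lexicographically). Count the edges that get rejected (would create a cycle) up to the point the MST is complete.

1

Sort edges by weight, then run Kruskal:
D–E (1): add — endpoints in different components.
C–D (3): add — endpoints in different components.
C–E (7): skip — C and E already connected.
A–B (8): add — endpoints in different components.
B–D (9): add — endpoints in different components.
Edges rejected before the tree was complete: 1.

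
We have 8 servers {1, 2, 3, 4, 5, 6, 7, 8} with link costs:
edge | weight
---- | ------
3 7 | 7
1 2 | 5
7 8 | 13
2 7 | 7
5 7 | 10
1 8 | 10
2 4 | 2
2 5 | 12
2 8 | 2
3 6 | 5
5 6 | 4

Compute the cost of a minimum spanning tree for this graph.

Prim, starting at 7.
Step 1: cheapest edge leaving the tree is 2 7 (7); add 2.
Step 2: cheapest edge leaving the tree is 2 4 (2); add 4.
Step 3: cheapest edge leaving the tree is 2 8 (2); add 8.
Step 4: cheapest edge leaving the tree is 1 2 (5); add 1.
Step 5: cheapest edge leaving the tree is 3 7 (7); add 3.
Step 6: cheapest edge leaving the tree is 3 6 (5); add 6.
Step 7: cheapest edge leaving the tree is 5 6 (4); add 5.
MST edges: 2 7, 2 4, 2 8, 1 2, 3 7, 3 6, 5 6; total weight 7+2+2+5+7+5+4 = 32.

32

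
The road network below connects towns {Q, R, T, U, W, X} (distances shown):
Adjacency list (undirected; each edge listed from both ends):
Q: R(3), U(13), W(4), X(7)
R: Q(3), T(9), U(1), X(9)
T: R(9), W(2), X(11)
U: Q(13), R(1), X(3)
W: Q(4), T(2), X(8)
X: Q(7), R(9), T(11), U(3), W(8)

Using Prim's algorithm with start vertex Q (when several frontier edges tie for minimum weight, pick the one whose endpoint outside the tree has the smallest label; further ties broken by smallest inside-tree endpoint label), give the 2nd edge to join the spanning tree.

R-U

Prim's algorithm from Q:
Step 1: frontier [Q—R 3, Q—W 4, Q—X 7, Q—U 13] → take Q—R (3); add R.
Step 2: frontier [Q—W 4, Q—X 7, Q—U 13, R—U 1, R—T 9, R—X 9] → take R—U (1); add U.
Step 3: frontier [Q—W 4, Q—X 7, R—T 9, R—X 9, U—X 3] → take U—X (3); add X.
Step 4: frontier [Q—W 4, R—T 9, W—X 8, T—X 11] → take Q—W (4); add W.
Step 5: frontier [R—T 9, T—W 2, T—X 11] → take T—W (2); add T.
The 2nd edge added is R—U.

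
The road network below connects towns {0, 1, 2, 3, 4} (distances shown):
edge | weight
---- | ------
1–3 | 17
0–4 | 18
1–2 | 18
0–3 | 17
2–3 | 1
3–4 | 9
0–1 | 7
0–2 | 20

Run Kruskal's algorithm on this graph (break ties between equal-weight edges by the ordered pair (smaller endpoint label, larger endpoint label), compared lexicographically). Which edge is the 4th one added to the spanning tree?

0-3

Sort edges by weight, then run Kruskal:
2–3 (1): add. Components now {0} {1} {2,3} {4}
0–1 (7): add. Components now {0,1} {2,3} {4}
3–4 (9): add. Components now {0,1} {2,3,4}
0–3 (17): add. Components now {0,1,2,3,4}
The 4th edge added is 0–3.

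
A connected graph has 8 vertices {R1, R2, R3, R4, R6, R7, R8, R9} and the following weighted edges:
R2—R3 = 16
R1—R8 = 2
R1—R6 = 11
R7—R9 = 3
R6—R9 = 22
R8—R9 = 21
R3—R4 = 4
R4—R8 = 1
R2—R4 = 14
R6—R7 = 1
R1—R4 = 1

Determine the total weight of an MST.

35

Kruskal: consider edges lightest-first.
R1—R4 (1): add — endpoints in different components.
R4—R8 (1): add — endpoints in different components.
R6—R7 (1): add — endpoints in different components.
R1—R8 (2): skip — R8 and R1 already connected.
R7—R9 (3): add — endpoints in different components.
R3—R4 (4): add — endpoints in different components.
R1—R6 (11): add — endpoints in different components.
R2—R4 (14): add — endpoints in different components.
MST edges: R1—R4, R4—R8, R6—R7, R7—R9, R3—R4, R1—R6, R2—R4; total weight 1+1+1+3+4+11+14 = 35.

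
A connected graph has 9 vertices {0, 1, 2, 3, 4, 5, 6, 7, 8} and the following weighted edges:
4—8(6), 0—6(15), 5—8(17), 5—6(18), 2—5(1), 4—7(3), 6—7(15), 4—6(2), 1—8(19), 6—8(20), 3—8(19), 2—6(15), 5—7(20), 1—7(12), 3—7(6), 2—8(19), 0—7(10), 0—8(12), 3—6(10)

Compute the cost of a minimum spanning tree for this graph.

55

Grow the tree from 6 using Prim:
Step 1: cheapest edge leaving the tree is 4—6 (2); add 4.
Step 2: cheapest edge leaving the tree is 4—7 (3); add 7.
Step 3: cheapest edge leaving the tree is 3—7 (6); add 3.
Step 4: cheapest edge leaving the tree is 4—8 (6); add 8.
Step 5: cheapest edge leaving the tree is 0—7 (10); add 0.
Step 6: cheapest edge leaving the tree is 1—7 (12); add 1.
Step 7: cheapest edge leaving the tree is 2—6 (15); add 2.
Step 8: cheapest edge leaving the tree is 2—5 (1); add 5.
MST edges: 4—6, 4—7, 3—7, 4—8, 0—7, 1—7, 2—6, 2—5; total weight 2+3+6+6+10+12+15+1 = 55.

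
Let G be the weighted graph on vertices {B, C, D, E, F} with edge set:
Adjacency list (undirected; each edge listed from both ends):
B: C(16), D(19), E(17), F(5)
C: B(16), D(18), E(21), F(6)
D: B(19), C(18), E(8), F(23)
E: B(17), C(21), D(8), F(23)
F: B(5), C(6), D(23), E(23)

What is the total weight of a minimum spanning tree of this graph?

36

Sort edges by weight, then run Kruskal:
B—F (5): add — endpoints in different components.
C—F (6): add — endpoints in different components.
D—E (8): add — endpoints in different components.
B—C (16): skip — B and C already connected.
B—E (17): add — endpoints in different components.
MST edges: B—F, C—F, D—E, B—E; total weight 5+6+8+17 = 36.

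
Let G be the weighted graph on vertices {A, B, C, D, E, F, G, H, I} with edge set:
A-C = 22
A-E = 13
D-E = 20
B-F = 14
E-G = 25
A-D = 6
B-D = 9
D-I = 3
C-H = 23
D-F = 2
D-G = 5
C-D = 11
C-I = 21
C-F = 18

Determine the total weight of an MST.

72

Grow the tree from C using Prim:
Step 1: frontier [C-D 11, C-F 18, C-I 21, A-C 22, C-H 23] → take C-D (11); add D.
Step 2: frontier [C-F 18, C-I 21, A-C 22, C-H 23, D-F 2, D-I 3, D-G 5, A-D 6, B-D 9, D-E 20] → take D-F (2); add F.
Step 3: frontier [C-I 21, A-C 22, C-H 23, D-I 3, D-G 5, A-D 6, B-D 9, D-E 20, B-F 14] → take D-I (3); add I.
Step 4: frontier [A-C 22, C-H 23, D-G 5, A-D 6, B-D 9, D-E 20, B-F 14] → take D-G (5); add G.
Step 5: frontier [A-C 22, C-H 23, A-D 6, B-D 9, D-E 20, B-F 14, E-G 25] → take A-D (6); add A.
Step 6: frontier [A-E 13, C-H 23, B-D 9, D-E 20, B-F 14, E-G 25] → take B-D (9); add B.
Step 7: frontier [A-E 13, C-H 23, D-E 20, E-G 25] → take A-E (13); add E.
Step 8: frontier [C-H 23] → take C-H (23); add H.
MST edges: C-D, D-F, D-I, D-G, A-D, B-D, A-E, C-H; total weight 11+2+3+5+6+9+13+23 = 72.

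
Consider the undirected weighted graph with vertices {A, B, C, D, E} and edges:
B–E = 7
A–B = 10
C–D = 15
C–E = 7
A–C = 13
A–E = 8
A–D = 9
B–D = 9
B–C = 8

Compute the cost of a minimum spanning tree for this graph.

31

Sort edges by weight, then run Kruskal:
B–E (7): add — endpoints in different components.
C–E (7): add — endpoints in different components.
A–E (8): add — endpoints in different components.
B–C (8): skip — B and C already connected.
A–D (9): add — endpoints in different components.
MST edges: B–E, C–E, A–E, A–D; total weight 7+7+8+9 = 31.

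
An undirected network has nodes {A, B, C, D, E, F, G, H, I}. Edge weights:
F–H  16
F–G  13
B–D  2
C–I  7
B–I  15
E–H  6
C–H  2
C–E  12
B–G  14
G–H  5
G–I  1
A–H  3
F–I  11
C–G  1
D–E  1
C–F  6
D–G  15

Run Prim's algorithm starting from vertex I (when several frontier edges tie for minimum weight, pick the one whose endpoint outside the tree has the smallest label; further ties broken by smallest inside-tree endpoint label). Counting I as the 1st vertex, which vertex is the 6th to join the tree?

E

Prim, starting at I.
Step 1: cheapest edge leaving the tree is G–I (1); add G.
Step 2: cheapest edge leaving the tree is C–G (1); add C.
Step 3: cheapest edge leaving the tree is C–H (2); add H.
Step 4: cheapest edge leaving the tree is A–H (3); add A.
Step 5: cheapest edge leaving the tree is E–H (6); add E.
Step 6: cheapest edge leaving the tree is D–E (1); add D.
Step 7: cheapest edge leaving the tree is B–D (2); add B.
Step 8: cheapest edge leaving the tree is C–F (6); add F.
Vertex order: I, G, C, H, A, E, D, B, F. The 6th vertex is E.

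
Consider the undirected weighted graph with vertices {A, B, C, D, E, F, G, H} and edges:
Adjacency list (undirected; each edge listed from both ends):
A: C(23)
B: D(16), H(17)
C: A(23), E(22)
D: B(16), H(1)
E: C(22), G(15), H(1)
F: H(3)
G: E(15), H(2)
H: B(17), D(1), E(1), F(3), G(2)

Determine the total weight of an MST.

68

Prim, starting at D.
Step 1: cheapest edge leaving the tree is D–H (1); add H.
Step 2: cheapest edge leaving the tree is E–H (1); add E.
Step 3: cheapest edge leaving the tree is G–H (2); add G.
Step 4: cheapest edge leaving the tree is F–H (3); add F.
Step 5: cheapest edge leaving the tree is B–D (16); add B.
Step 6: cheapest edge leaving the tree is C–E (22); add C.
Step 7: cheapest edge leaving the tree is A–C (23); add A.
MST edges: D–H, E–H, G–H, F–H, B–D, C–E, A–C; total weight 1+1+2+3+16+22+23 = 68.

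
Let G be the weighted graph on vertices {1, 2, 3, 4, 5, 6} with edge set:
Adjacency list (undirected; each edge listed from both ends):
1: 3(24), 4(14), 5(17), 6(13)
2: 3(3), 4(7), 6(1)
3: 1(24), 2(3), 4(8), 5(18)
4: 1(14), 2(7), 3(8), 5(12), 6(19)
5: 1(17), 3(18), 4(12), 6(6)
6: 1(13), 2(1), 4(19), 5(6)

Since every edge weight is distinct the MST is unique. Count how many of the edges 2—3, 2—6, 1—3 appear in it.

Sort edges by weight, then run Kruskal:
2—6 (1): add. Components now {1} {2,6} {3} {4} {5}
2—3 (3): add. Components now {1} {2,3,6} {4} {5}
5—6 (6): add. Components now {1} {2,3,5,6} {4}
2—4 (7): add. Components now {1} {2,3,4,5,6}
3—4 (8): skip — 3 and 4 already connected.
4—5 (12): skip — 4 and 5 already connected.
1—6 (13): add. Components now {1,2,3,4,5,6}
MST edge set: {2—6, 2—3, 5—6, 2—4, 1—6}.
Of the listed edges, {2—3, 2—6} are in the MST → 2.

2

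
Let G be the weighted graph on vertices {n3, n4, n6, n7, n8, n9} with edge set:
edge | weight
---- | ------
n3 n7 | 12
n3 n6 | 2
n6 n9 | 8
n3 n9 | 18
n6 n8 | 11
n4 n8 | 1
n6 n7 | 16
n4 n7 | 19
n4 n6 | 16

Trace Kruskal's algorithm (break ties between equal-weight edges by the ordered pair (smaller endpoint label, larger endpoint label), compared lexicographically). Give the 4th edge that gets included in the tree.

n6-n8

Sort edges by weight, then run Kruskal:
n4 n8 (1): add. Components now {n6} {n4,n8} {n9} {n7} {n3}
n3 n6 (2): add. Components now {n3,n6} {n4,n8} {n9} {n7}
n6 n9 (8): add. Components now {n3,n6,n9} {n4,n8} {n7}
n6 n8 (11): add. Components now {n3,n4,n6,n8,n9} {n7}
n3 n7 (12): add. Components now {n3,n4,n6,n7,n8,n9}
The 4th edge added is n6 n8.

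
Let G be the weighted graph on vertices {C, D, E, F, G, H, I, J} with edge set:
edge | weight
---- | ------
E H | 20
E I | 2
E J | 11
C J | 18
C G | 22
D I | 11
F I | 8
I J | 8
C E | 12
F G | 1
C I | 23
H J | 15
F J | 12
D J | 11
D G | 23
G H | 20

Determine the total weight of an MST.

57

Kruskal: consider edges lightest-first.
F G (1): add — endpoints in different components.
E I (2): add — endpoints in different components.
F I (8): add — endpoints in different components.
I J (8): add — endpoints in different components.
D I (11): add — endpoints in different components.
D J (11): skip — D and J already connected.
E J (11): skip — E and J already connected.
C E (12): add — endpoints in different components.
F J (12): skip — F and J already connected.
H J (15): add — endpoints in different components.
MST edges: F G, E I, F I, I J, D I, C E, H J; total weight 1+2+8+8+11+12+15 = 57.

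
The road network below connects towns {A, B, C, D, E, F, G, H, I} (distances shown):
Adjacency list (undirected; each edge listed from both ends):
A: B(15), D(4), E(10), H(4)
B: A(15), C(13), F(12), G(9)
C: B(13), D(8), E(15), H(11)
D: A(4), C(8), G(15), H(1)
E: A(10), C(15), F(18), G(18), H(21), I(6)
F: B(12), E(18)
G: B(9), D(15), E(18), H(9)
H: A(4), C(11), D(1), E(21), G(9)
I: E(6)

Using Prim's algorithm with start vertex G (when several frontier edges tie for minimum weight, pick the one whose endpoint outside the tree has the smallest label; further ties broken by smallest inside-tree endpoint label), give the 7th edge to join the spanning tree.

E-I

Prim's algorithm from G:
Step 1: cheapest edge leaving the tree is B-G (9); add B.
Step 2: cheapest edge leaving the tree is G-H (9); add H.
Step 3: cheapest edge leaving the tree is D-H (1); add D.
Step 4: cheapest edge leaving the tree is A-D (4); add A.
Step 5: cheapest edge leaving the tree is C-D (8); add C.
Step 6: cheapest edge leaving the tree is A-E (10); add E.
Step 7: cheapest edge leaving the tree is E-I (6); add I.
Step 8: cheapest edge leaving the tree is B-F (12); add F.
The 7th edge added is E-I.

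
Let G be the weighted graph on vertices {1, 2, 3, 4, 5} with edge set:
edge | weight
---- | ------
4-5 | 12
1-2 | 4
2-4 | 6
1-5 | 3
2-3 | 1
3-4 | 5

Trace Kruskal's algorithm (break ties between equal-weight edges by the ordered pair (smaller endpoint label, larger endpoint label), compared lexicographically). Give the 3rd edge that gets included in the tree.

Sort edges by weight, then run Kruskal:
2-3 (1): add — endpoints in different components.
1-5 (3): add — endpoints in different components.
1-2 (4): add — endpoints in different components.
3-4 (5): add — endpoints in different components.
The 3rd edge added is 1-2.

1-2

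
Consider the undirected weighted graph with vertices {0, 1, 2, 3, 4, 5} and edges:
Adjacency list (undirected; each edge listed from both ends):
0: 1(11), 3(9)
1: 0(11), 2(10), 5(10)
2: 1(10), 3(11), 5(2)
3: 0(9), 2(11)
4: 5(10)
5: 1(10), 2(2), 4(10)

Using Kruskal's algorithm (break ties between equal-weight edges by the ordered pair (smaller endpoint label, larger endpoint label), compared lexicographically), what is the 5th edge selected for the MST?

Sort edges by weight, then run Kruskal:
2 5 (2): add. Components now {0} {1} {2,5} {3} {4}
0 3 (9): add. Components now {0,3} {1} {2,5} {4}
1 2 (10): add. Components now {0,3} {1,2,5} {4}
1 5 (10): skip — 1 and 5 already connected.
4 5 (10): add. Components now {0,3} {1,2,4,5}
0 1 (11): add. Components now {0,1,2,3,4,5}
The 5th edge added is 0 1.

0-1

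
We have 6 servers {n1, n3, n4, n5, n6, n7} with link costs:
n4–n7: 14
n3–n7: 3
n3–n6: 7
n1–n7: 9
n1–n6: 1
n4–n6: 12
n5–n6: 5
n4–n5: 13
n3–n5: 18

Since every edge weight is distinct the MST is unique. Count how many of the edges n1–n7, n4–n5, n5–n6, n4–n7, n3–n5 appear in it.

Kruskal's algorithm — process edges by increasing weight (ties by edge label):
n1–n6 (1): add — endpoints in different components.
n3–n7 (3): add — endpoints in different components.
n5–n6 (5): add — endpoints in different components.
n3–n6 (7): add — endpoints in different components.
n1–n7 (9): skip — n1 and n7 already connected.
n4–n6 (12): add — endpoints in different components.
MST edge set: {n1–n6, n3–n7, n5–n6, n3–n6, n4–n6}.
Of the listed edges, {n5–n6} are in the MST → 1.

1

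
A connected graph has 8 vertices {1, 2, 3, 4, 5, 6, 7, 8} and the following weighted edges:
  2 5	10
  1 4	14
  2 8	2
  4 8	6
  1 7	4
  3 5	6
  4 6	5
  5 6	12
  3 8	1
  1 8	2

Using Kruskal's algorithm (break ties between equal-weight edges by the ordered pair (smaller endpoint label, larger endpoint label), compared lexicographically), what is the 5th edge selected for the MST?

4-6

Kruskal: consider edges lightest-first.
3 8 (1): add — endpoints in different components.
1 8 (2): add — endpoints in different components.
2 8 (2): add — endpoints in different components.
1 7 (4): add — endpoints in different components.
4 6 (5): add — endpoints in different components.
3 5 (6): add — endpoints in different components.
4 8 (6): add — endpoints in different components.
The 5th edge added is 4 6.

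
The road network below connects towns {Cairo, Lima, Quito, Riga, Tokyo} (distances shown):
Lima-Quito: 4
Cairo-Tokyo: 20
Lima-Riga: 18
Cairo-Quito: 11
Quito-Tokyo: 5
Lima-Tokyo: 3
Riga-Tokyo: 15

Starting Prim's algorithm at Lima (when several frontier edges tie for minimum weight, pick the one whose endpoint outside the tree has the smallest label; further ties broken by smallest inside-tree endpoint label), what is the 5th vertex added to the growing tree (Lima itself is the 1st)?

Riga

Grow the tree from Lima using Prim:
Step 1: cheapest edge leaving the tree is Lima-Tokyo (3); add Tokyo.
Step 2: cheapest edge leaving the tree is Lima-Quito (4); add Quito.
Step 3: cheapest edge leaving the tree is Cairo-Quito (11); add Cairo.
Step 4: cheapest edge leaving the tree is Riga-Tokyo (15); add Riga.
Vertex order: Lima, Tokyo, Quito, Cairo, Riga. The 5th vertex is Riga.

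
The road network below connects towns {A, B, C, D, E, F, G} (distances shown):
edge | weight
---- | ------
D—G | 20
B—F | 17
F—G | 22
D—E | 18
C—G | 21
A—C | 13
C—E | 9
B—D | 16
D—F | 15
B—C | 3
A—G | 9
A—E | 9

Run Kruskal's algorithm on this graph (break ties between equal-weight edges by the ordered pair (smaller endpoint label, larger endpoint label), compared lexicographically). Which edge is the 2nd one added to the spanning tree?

Sort edges by weight, then run Kruskal:
B—C (3): add. Components now {A} {B,C} {D} {E} {F} {G}
A—E (9): add. Components now {A,E} {B,C} {D} {F} {G}
A—G (9): add. Components now {A,E,G} {B,C} {D} {F}
C—E (9): add. Components now {A,B,C,E,G} {D} {F}
A—C (13): skip — A and C already connected.
D—F (15): add. Components now {A,B,C,E,G} {D,F}
B—D (16): add. Components now {A,B,C,D,E,F,G}
The 2nd edge added is A—E.

A-E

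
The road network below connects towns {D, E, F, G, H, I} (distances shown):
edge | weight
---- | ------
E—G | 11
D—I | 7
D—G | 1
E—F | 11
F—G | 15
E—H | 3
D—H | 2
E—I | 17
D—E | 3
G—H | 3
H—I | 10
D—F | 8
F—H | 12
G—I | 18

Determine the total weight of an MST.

Grow the tree from G using Prim:
Step 1: frontier [D—G 1, G—H 3, E—G 11, F—G 15, G—I 18] → take D—G (1); add D.
Step 2: frontier [D—H 2, D—E 3, D—I 7, D—F 8, G—H 3, E—G 11, F—G 15, G—I 18] → take D—H (2); add H.
Step 3: frontier [D—E 3, D—I 7, D—F 8, E—G 11, F—G 15, G—I 18, E—H 3, H—I 10, F—H 12] → take D—E (3); add E.
Step 4: frontier [D—I 7, D—F 8, E—F 11, E—I 17, F—G 15, G—I 18, H—I 10, F—H 12] → take D—I (7); add I.
Step 5: frontier [D—F 8, E—F 11, F—G 15, F—H 12] → take D—F (8); add F.
MST edges: D—G, D—H, D—E, D—I, D—F; total weight 1+2+3+7+8 = 21.

21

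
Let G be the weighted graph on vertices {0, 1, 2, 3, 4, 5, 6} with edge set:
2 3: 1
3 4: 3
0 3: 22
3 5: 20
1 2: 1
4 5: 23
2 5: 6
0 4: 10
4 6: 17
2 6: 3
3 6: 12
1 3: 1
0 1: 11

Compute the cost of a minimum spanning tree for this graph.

Kruskal's algorithm — process edges by increasing weight (ties by edge label):
1 2 (1): add. Components now {0} {1,2} {3} {4} {5} {6}
1 3 (1): add. Components now {0} {1,2,3} {4} {5} {6}
2 3 (1): skip — 2 and 3 already connected.
2 6 (3): add. Components now {0} {1,2,3,6} {4} {5}
3 4 (3): add. Components now {0} {1,2,3,4,6} {5}
2 5 (6): add. Components now {0} {1,2,3,4,5,6}
0 4 (10): add. Components now {0,1,2,3,4,5,6}
MST edges: 1 2, 1 3, 2 6, 3 4, 2 5, 0 4; total weight 1+1+3+3+6+10 = 24.

24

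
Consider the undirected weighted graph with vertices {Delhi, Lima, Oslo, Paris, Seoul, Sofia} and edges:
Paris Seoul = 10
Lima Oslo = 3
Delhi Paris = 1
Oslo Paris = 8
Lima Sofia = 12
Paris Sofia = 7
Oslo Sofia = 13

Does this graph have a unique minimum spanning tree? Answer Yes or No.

Yes

Kruskal's algorithm — process edges by increasing weight (ties by edge label):
Delhi Paris (1): add. Components now {Seoul} {Delhi,Paris} {Oslo} {Lima} {Sofia}
Lima Oslo (3): add. Components now {Seoul} {Delhi,Paris} {Lima,Oslo} {Sofia}
Paris Sofia (7): add. Components now {Seoul} {Delhi,Paris,Sofia} {Lima,Oslo}
Oslo Paris (8): add. Components now {Seoul} {Delhi,Lima,Oslo,Paris,Sofia}
Paris Seoul (10): add. Components now {Delhi,Lima,Oslo,Paris,Seoul,Sofia}
Every non-tree edge has weight strictly greater than the heaviest edge on the tree path between its endpoints, so the MST is unique.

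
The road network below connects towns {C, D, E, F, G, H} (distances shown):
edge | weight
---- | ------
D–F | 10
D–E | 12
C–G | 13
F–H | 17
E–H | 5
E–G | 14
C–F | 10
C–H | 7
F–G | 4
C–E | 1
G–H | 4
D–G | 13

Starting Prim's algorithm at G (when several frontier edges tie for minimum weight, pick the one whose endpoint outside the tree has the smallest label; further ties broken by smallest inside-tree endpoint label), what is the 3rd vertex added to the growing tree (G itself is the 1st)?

Prim's algorithm from G:
Step 1: cheapest edge leaving the tree is F–G (4); add F.
Step 2: cheapest edge leaving the tree is G–H (4); add H.
Step 3: cheapest edge leaving the tree is E–H (5); add E.
Step 4: cheapest edge leaving the tree is C–E (1); add C.
Step 5: cheapest edge leaving the tree is D–F (10); add D.
Vertex order: G, F, H, E, C, D. The 3rd vertex is H.

H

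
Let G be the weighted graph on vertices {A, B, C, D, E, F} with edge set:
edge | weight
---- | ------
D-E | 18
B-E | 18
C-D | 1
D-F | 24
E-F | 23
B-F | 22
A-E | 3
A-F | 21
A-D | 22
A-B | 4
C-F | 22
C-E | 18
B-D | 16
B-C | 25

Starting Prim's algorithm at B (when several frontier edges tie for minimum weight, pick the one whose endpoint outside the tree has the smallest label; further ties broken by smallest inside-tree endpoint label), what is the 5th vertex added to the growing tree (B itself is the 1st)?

C

Prim, starting at B.
Step 1: frontier [A-B 4, B-D 16, B-E 18, B-F 22, B-C 25] → take A-B (4); add A.
Step 2: frontier [A-E 3, A-F 21, A-D 22, B-D 16, B-E 18, B-F 22, B-C 25] → take A-E (3); add E.
Step 3: frontier [A-F 21, A-D 22, B-D 16, B-F 22, B-C 25, C-E 18, D-E 18, E-F 23] → take B-D (16); add D.
Step 4: frontier [A-F 21, B-F 22, B-C 25, C-D 1, D-F 24, C-E 18, E-F 23] → take C-D (1); add C.
Step 5: frontier [A-F 21, B-F 22, C-F 22, D-F 24, E-F 23] → take A-F (21); add F.
Vertex order: B, A, E, D, C, F. The 5th vertex is C.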